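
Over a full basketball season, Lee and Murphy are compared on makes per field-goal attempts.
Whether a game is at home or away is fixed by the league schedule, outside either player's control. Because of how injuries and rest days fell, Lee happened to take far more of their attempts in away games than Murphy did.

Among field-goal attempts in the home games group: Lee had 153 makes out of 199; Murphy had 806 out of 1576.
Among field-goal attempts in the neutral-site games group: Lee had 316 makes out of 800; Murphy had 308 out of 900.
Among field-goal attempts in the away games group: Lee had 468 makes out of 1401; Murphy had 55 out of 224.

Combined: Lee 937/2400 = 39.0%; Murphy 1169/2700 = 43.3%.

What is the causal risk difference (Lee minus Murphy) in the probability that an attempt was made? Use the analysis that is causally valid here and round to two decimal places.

Since game venue is a pre-existing factor (not a product of the player) and it affects the outcome on its own, it is a confounder. The stratified rates, not the pooled rate, identify the causal effect.
Adjusting over the population distribution of game venue: 0.348·(0.769−0.511) + 0.333·(0.395−0.342) + 0.319·(0.334−0.246) = +0.135.

+0.14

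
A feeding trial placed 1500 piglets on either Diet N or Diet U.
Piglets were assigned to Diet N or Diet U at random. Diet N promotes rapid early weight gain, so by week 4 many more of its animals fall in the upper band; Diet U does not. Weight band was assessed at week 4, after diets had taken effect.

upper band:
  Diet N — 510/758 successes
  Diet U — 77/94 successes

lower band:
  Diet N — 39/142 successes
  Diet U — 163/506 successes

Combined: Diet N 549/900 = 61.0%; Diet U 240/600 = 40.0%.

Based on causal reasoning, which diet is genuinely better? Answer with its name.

Diet N

Week-4 weight band here is a post-treatment variable shaped by the diet; conditioning on it would introduce bias rather than remove it. The overall comparison is the causal one.
Pooled: Diet N 61.0% vs Diet U 40.0%; Diet N is higher overall.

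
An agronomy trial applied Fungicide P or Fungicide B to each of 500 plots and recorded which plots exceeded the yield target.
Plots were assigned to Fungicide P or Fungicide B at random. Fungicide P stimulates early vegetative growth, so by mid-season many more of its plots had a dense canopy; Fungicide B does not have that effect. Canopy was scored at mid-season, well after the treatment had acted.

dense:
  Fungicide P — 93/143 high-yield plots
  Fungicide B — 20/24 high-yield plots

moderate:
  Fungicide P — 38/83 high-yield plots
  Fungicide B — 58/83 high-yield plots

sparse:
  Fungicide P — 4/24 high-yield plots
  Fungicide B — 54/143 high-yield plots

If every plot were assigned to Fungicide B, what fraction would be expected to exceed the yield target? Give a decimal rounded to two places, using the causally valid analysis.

0.53

Mid-season canopy is downstream of the fungicide. One should not condition on a consequence of treatment, so the overall rates are the right comparison.
So P(outcome | do(Fungicide B)) is just the pooled rate for Fungicide B: 132/250 = 0.528.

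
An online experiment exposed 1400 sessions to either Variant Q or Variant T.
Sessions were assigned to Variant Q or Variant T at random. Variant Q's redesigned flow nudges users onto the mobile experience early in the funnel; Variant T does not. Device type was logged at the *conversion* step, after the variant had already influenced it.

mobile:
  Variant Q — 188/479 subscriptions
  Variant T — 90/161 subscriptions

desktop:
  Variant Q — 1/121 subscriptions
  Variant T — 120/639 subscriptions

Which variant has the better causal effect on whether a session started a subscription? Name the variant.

Variant Q

Within every device type level Variant T has the higher rate, yet pooled Variant Q does — Simpson's reversal.
Stratifying would compare variants among sessions the variants themselves sorted into device type groups — a form of selection on an intermediate. The unconditioned pooled rates give the total causal effect.
Pooled: Variant Q 31.5% vs Variant T 26.2%; Variant Q is higher overall.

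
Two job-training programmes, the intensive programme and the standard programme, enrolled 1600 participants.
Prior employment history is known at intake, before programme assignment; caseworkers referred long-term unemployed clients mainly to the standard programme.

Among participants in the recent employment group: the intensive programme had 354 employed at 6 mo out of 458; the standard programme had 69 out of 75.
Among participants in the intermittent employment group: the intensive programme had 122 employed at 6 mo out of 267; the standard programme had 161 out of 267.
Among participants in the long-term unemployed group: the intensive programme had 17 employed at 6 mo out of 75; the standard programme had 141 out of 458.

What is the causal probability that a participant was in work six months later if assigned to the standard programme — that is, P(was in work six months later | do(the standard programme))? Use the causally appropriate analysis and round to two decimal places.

Within every prior employment history level the standard programme has the higher rate, yet pooled the intensive programme does — Simpson's reversal.
Prior employment history satisfies the back-door criterion: it is not a descendant of the programme, and it blocks the spurious path from programme to outcome. Adjusting for it (i.e., using the within-prior employment history rates) gives the causal effect.
Standardising the standard programme to the population prior employment history mix: 0.333·69/75 + 0.334·161/267 + 0.333·141/458 = 0.610.

0.61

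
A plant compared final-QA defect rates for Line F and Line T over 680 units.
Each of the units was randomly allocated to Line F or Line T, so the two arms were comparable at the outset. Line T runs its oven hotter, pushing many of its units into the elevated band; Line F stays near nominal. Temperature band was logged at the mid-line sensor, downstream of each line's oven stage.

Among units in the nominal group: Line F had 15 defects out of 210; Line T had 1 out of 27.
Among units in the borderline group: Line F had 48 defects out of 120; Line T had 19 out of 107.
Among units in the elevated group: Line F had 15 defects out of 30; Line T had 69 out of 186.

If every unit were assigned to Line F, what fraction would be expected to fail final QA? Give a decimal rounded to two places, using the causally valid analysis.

0.22

Within every in-process temperature band level Line T has the lower rate, yet pooled Line F does — Simpson's reversal.
In-process temperature band here is a post-treatment variable shaped by the line; conditioning on it would introduce bias rather than remove it. The overall comparison is the causal one.
So P(outcome | do(Line F)) is just the pooled rate for Line F: 78/360 = 0.217.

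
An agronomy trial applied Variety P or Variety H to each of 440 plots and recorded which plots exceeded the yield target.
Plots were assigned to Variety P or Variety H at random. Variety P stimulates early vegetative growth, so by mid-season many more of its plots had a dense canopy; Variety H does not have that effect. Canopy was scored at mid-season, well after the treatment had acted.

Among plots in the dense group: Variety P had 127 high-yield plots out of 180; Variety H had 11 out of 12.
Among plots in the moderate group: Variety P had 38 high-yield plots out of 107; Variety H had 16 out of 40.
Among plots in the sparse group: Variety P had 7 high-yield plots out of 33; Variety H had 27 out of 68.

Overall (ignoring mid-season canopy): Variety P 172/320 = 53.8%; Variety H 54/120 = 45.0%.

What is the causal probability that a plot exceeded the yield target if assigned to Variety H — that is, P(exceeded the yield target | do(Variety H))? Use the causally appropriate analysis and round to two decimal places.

0.45

The stratified and pooled comparisons disagree (Variety H wins within each mid-season canopy; Variety P wins overall), so the answer turns on the causal role of mid-season canopy.
Mid-season canopy here is a post-treatment variable shaped by the variety; conditioning on it would introduce bias rather than remove it. The overall comparison is the causal one.
So P(outcome | do(Variety H)) is just the pooled rate for Variety H: 54/120 = 0.450.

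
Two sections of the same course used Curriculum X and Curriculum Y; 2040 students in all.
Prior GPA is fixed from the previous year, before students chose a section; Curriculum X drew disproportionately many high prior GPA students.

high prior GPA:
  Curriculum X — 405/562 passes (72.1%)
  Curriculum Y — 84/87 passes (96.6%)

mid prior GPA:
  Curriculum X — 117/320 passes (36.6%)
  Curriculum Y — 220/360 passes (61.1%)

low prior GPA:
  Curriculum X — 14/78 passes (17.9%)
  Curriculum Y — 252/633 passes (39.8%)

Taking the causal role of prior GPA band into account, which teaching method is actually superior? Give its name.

Curriculum Y is higher inside every prior GPA band stratum but Curriculum X is higher in aggregate. Whether to stratify depends on how prior GPA band relates to the teaching method.
Since prior GPA band is a pre-existing factor (not a product of the teaching method) and it affects the outcome on its own, it is a confounder. The stratified rates, not the pooled rate, identify the causal effect.
Within each level — high prior GPA: 72.1% vs 96.6%; mid prior GPA: 36.6% vs 61.1%; low prior GPA: 17.9% vs 39.8% — Curriculum Y is higher every time.

Curriculum Y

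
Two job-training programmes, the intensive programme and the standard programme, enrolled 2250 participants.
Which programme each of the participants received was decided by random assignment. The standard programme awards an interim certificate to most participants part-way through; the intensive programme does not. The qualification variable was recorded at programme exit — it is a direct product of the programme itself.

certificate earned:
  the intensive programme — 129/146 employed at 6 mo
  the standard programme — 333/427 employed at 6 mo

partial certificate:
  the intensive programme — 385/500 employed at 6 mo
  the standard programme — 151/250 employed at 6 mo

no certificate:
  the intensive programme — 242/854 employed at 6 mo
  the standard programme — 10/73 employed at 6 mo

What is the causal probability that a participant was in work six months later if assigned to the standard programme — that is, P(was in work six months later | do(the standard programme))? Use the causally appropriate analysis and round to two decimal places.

0.66

The distribution of qualification attained during the programme is itself part of what the programme does — it is an intermediate outcome. Holding it fixed would remove that part of the effect; the total effect is the pooled difference.
So P(outcome | do(the standard programme)) is just the pooled rate for the standard programme: 494/750 = 0.659.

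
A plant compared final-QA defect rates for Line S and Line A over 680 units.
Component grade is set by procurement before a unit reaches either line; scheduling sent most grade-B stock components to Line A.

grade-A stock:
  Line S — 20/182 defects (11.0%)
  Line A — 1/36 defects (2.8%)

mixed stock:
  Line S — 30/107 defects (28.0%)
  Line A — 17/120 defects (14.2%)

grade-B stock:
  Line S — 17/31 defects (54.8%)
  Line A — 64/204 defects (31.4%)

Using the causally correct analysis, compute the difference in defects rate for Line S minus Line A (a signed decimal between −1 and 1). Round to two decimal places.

+0.15

Since component grade is a pre-existing factor (not a product of the line) and it affects the outcome on its own, it is a confounder. The stratified rates, not the pooled rate, identify the causal effect.
Adjusting over the population distribution of component grade: 0.321·(0.110−0.028) + 0.334·(0.280−0.142) + 0.346·(0.548−0.314) = +0.154.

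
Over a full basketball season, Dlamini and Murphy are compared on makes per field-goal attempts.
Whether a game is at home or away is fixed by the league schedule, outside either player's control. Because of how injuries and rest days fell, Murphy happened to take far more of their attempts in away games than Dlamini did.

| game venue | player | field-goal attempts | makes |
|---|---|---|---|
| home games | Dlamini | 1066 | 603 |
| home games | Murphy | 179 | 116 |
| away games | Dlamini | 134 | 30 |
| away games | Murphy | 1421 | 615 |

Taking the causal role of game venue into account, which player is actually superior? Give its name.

The game venue-specific comparison favours Murphy throughout, but the pooled figures favour Dlamini. The question is whether to condition on game venue.
Game venue is set before the player has any effect — it is not caused by the player — and it independently drives the outcome. That makes it a confounder, so the causal comparison is within game venue levels.
Within each level — home games: 56.6% vs 64.8%; away games: 22.4% vs 43.3% — Murphy is higher every time.

Murphy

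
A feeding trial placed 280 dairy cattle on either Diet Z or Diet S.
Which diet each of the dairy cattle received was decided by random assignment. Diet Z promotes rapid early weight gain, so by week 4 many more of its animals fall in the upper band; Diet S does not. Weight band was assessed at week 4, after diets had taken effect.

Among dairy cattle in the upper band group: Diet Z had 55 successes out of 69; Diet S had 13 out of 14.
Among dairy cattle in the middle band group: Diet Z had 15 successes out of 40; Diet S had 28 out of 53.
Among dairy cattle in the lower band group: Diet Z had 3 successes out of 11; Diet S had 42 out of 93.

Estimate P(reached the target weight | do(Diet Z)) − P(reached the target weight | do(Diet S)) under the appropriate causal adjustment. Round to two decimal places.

+0.09

Diet S is higher inside every week-4 weight band stratum but Diet Z is higher in aggregate. Whether to stratify depends on how week-4 weight band relates to the diet.
Week-4 weight band is downstream of the diet. One should not condition on a consequence of treatment, so the overall rates are the right comparison.
The causal difference is the pooled difference: 0.608 − 0.519 = +0.090.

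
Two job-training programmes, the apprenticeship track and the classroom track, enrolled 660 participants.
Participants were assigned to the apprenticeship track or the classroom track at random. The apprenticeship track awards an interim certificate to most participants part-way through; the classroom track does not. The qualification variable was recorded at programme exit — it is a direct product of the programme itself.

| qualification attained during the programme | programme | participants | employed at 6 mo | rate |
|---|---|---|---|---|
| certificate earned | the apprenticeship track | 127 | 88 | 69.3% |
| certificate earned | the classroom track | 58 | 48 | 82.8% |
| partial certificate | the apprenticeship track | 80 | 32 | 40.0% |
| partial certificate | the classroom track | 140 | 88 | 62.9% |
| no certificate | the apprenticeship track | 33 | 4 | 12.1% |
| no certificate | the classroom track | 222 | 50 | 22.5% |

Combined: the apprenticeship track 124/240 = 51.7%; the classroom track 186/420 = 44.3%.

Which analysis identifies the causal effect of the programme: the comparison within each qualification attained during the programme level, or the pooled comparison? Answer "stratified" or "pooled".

Qualification attained during the programme lies on the pathway programme → qualification attained during the programme → outcome, so adjusting for it blocks the indirect effect. For the total causal effect of programme, use the unadjusted pooled rates.
Pooled: the apprenticeship track 51.7% vs the classroom track 44.3%; the apprenticeship track is higher overall.

pooled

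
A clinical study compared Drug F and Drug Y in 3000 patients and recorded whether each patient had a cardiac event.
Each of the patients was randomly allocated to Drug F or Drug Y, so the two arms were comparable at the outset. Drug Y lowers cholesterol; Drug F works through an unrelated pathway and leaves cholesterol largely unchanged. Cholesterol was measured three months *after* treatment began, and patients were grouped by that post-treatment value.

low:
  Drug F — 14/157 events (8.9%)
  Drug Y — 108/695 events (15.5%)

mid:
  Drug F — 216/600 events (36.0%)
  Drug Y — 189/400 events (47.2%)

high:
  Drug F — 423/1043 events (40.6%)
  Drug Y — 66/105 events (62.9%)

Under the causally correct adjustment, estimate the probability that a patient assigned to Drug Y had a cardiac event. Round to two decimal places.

Drug F is lower inside every cholesterol stratum but Drug Y is lower in aggregate. Whether to stratify depends on how cholesterol relates to the drug.
Because the drug influences cholesterol, cholesterol is a post-treatment mediator, not a confounder. Stratifying on it would bias the estimate; the causal effect is the crude pooled difference.
So P(outcome | do(Drug Y)) is just the pooled rate for Drug Y: 363/1200 = 0.302.

0.30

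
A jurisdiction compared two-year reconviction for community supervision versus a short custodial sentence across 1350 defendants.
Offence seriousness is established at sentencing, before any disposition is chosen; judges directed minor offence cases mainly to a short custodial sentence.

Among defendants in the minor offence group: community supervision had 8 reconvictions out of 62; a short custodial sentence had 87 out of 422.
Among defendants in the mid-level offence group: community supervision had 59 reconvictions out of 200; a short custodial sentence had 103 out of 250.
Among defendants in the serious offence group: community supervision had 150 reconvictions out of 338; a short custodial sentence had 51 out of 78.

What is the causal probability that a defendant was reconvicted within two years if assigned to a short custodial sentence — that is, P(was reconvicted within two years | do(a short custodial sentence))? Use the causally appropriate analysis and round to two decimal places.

community supervision is lower inside every offence seriousness stratum but a short custodial sentence is lower in aggregate. Whether to stratify depends on how offence seriousness relates to the disposition.
Since offence seriousness is a pre-existing factor (not a product of the disposition) and it affects the outcome on its own, it is a confounder. The stratified rates, not the pooled rate, identify the causal effect.
Standardising a short custodial sentence to the population offence seriousness mix: 0.359·87/422 + 0.333·103/250 + 0.308·51/78 = 0.413.

0.41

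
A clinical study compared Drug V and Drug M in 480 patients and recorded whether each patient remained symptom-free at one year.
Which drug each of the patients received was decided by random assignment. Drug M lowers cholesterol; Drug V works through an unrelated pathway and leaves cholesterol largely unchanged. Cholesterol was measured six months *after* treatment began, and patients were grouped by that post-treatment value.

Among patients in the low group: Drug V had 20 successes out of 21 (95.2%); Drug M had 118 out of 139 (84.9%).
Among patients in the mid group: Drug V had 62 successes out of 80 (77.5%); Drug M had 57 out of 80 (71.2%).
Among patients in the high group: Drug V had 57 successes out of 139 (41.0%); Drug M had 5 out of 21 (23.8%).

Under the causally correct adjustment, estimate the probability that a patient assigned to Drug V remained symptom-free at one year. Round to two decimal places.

0.58

Cholesterol here is a post-treatment variable shaped by the drug; conditioning on it would introduce bias rather than remove it. The overall comparison is the causal one.
So P(outcome | do(Drug V)) is just the pooled rate for Drug V: 139/240 = 0.579.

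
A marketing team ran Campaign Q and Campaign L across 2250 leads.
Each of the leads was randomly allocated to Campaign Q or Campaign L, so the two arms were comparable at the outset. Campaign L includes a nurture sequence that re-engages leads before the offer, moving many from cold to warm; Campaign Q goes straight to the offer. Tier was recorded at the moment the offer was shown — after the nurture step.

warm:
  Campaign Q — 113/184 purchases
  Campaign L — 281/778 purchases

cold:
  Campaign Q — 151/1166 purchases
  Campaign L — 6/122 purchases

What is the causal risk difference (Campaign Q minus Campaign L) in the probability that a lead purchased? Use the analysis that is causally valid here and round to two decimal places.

Engagement tier is downstream of the campaign. One should not condition on a consequence of treatment, so the overall rates are the right comparison.
The causal difference is the pooled difference: 0.196 − 0.319 = -0.123.

-0.12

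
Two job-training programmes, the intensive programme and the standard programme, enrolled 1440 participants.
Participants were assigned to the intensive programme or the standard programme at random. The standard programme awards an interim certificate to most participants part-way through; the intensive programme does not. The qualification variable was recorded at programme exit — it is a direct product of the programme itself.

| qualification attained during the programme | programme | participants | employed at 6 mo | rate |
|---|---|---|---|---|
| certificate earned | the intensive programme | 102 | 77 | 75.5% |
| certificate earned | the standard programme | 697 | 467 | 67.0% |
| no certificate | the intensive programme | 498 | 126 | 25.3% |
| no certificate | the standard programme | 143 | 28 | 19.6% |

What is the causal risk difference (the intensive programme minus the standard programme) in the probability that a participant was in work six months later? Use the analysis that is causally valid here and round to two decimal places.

-0.25

The qualification attained during the programme-specific comparison favours the intensive programme throughout, but the pooled figures favour the standard programme. The question is whether to condition on qualification attained during the programme.
Qualification attained during the programme is downstream of the programme. One should not condition on a consequence of treatment, so the overall rates are the right comparison.
The causal difference is the pooled difference: 0.338 − 0.589 = -0.251.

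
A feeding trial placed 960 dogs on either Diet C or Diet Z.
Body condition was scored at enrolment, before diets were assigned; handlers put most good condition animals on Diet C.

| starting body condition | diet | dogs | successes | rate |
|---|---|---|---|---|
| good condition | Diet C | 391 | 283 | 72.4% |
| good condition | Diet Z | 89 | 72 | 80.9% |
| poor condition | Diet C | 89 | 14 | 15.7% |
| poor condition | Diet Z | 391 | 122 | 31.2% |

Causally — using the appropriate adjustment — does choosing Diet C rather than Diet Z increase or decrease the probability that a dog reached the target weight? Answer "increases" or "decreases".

Starting body condition satisfies the back-door criterion: it is not a descendant of the diet, and it blocks the spurious path from diet to outcome. Adjusting for it (i.e., using the within-starting body condition rates) gives the causal effect.
Within each level — good condition: 72.4% vs 80.9%; poor condition: 15.7% vs 31.2% — Diet Z is higher every time.

decreases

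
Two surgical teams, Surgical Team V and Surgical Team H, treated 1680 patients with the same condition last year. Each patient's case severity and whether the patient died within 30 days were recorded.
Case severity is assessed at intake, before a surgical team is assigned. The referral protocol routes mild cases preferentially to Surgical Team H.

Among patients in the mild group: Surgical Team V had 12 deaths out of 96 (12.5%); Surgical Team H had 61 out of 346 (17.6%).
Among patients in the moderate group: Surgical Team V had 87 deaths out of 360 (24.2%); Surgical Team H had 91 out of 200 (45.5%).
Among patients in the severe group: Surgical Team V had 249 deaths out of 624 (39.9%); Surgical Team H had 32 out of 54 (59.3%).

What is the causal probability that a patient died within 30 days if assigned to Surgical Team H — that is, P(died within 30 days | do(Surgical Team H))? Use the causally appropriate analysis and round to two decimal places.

0.44

Nothing the surgical team does changes case severity; the imbalance is an allocation artefact. With case severity also predicting the outcome, the pooled figure is confounded, and the within-stratum comparison is the causal one.
Standardising Surgical Team H to the population case severity mix: 0.263·61/346 + 0.333·91/200 + 0.404·32/54 = 0.437.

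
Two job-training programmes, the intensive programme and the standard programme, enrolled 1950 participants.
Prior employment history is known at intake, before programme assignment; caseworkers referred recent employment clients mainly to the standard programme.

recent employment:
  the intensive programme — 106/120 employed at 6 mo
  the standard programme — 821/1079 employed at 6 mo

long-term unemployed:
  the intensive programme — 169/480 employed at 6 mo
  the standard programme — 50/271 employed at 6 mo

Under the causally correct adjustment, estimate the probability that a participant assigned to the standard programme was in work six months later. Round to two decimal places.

Prior employment history satisfies the back-door criterion: it is not a descendant of the programme, and it blocks the spurious path from programme to outcome. Adjusting for it (i.e., using the within-prior employment history rates) gives the causal effect.
Standardising the standard programme to the population prior employment history mix: 0.615·821/1079 + 0.385·50/271 = 0.539.

0.54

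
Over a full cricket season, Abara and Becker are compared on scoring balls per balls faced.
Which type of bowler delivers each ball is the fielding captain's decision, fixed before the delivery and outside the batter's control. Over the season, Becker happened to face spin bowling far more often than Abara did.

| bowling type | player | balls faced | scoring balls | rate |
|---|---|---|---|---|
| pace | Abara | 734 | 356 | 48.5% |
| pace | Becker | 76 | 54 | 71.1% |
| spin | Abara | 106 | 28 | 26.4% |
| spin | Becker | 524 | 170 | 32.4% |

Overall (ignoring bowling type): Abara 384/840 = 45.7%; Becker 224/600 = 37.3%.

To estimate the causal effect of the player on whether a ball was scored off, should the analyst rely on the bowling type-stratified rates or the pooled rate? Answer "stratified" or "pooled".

stratified

Within every bowling type level Becker has the higher rate, yet pooled Abara does — Simpson's reversal.
Here bowling type is a common cause — it drives both which player a case falls under and the outcome. The crude comparison mixes populations; the stratum-specific rates are the causally relevant ones.
Within each level — pace: 48.5% vs 71.1%; spin: 26.4% vs 32.4% — Becker is higher every time.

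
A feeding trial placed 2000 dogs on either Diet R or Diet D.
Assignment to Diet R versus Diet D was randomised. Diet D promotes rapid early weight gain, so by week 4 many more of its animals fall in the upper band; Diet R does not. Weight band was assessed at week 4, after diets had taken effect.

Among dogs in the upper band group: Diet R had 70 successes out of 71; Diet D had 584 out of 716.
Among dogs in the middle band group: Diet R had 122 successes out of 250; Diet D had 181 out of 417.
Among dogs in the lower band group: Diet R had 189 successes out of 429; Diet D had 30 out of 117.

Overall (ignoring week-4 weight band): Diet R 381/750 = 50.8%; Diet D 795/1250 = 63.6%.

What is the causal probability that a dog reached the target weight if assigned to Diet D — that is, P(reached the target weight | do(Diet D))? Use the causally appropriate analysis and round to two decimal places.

0.64

Stratifying would compare diets among dogs the diets themselves sorted into week-4 weight band groups — a form of selection on an intermediate. The unconditioned pooled rates give the total causal effect.
So P(outcome | do(Diet D)) is just the pooled rate for Diet D: 795/1250 = 0.636.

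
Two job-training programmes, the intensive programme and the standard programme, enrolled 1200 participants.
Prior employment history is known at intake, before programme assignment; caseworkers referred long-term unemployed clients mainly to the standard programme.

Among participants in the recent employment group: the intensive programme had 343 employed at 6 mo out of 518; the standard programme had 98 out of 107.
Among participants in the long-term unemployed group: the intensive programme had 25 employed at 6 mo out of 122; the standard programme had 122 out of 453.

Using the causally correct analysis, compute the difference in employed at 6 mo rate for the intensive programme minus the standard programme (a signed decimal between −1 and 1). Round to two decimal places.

The stratified and pooled comparisons disagree (the standard programme wins within each prior employment history; the intensive programme wins overall), so the answer turns on the causal role of prior employment history.
Nothing the programme does changes prior employment history; the imbalance is an allocation artefact. With prior employment history also predicting the outcome, the pooled figure is confounded, and the within-stratum comparison is the causal one.
Adjusting over the population distribution of prior employment history: 0.521·(0.662−0.916) + 0.479·(0.205−0.269) = -0.163.

-0.16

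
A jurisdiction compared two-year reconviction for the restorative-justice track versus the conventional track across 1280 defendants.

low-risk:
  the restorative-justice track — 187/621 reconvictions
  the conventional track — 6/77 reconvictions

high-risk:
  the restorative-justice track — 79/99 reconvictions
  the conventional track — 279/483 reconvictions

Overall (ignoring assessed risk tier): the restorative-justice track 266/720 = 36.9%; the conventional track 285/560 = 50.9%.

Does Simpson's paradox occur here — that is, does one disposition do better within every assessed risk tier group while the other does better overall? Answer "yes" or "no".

yes

Within each assessed risk tier level (low-risk 30.1% vs 7.8%; high-risk 79.8% vs 57.8%), the conventional track has the lower rate every time. Pooled: 36.9% vs 50.9% — the restorative-justice track has the lower rate overall. The two comparisons disagree.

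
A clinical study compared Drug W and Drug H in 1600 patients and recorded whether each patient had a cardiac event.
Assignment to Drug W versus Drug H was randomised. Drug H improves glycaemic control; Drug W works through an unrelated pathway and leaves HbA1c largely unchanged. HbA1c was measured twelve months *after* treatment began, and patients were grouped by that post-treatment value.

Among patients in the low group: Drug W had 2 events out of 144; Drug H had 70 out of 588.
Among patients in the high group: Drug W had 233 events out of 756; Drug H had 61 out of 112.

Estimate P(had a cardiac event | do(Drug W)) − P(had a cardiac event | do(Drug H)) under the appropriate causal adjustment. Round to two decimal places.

The distribution of HbA1c is itself part of what the drug does — it is an intermediate outcome. Holding it fixed would remove that part of the effect; the total effect is the pooled difference.
The causal difference is the pooled difference: 0.261 − 0.187 = +0.074.

+0.07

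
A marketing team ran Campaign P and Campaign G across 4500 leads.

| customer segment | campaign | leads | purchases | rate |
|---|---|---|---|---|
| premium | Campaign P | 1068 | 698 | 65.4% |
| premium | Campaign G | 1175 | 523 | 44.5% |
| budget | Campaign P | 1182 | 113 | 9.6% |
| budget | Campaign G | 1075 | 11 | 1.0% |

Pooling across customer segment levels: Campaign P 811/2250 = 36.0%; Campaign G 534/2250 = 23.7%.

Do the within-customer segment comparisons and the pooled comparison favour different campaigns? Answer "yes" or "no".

no

Within each customer segment level (premium 65.4% vs 44.5%; budget 9.6% vs 1.0%), Campaign P has the higher rate every time. Pooled: 36.0% vs 23.7% — Campaign P has the higher rate overall. They agree.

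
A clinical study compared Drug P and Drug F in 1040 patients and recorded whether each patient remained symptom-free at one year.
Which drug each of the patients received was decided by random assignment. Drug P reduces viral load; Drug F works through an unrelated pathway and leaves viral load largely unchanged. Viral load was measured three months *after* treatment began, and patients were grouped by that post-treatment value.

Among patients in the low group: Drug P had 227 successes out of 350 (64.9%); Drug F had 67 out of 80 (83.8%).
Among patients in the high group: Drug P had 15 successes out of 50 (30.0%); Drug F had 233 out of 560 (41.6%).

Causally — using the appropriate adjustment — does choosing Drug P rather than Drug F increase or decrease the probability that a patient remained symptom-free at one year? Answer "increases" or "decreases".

increases

Stratifying would compare drugs among patients the drugs themselves sorted into viral load groups — a form of selection on an intermediate. The unconditioned pooled rates give the total causal effect.
Pooled: Drug P 60.5% vs Drug F 46.9%; Drug P is higher overall.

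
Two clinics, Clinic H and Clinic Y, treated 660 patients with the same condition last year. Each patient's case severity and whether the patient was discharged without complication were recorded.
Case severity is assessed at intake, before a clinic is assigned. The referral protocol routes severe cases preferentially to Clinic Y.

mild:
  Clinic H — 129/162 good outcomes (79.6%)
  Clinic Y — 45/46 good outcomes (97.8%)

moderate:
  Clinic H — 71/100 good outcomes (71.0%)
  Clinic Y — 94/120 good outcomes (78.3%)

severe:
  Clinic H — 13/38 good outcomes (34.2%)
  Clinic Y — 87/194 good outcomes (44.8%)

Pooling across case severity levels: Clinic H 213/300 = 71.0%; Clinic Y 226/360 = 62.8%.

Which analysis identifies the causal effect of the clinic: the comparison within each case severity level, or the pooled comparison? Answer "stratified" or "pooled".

stratified

Within every case severity level Clinic Y has the higher rate, yet pooled Clinic H does — Simpson's reversal.
Here case severity is a common cause — it drives both which clinic a case falls under and the outcome. The crude comparison mixes populations; the stratum-specific rates are the causally relevant ones.
Within each level — mild: 79.6% vs 97.8%; moderate: 71.0% vs 78.3%; severe: 34.2% vs 44.8% — Clinic Y is higher every time.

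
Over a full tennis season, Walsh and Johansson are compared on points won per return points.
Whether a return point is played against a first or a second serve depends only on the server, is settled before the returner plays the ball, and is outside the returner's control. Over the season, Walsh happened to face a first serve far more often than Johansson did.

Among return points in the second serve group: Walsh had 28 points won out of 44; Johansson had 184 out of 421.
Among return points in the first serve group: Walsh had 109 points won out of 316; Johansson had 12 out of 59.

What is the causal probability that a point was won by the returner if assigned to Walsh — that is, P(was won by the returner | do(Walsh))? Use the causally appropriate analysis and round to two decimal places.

The imbalance in serve type arose from how return points were allocated, not from anything the player did; and serve type independently affects the outcome. The pooled gap is confounded — condition on serve type.
Standardising Walsh to the population serve type mix: 0.554·28/44 + 0.446·109/316 = 0.506.

0.51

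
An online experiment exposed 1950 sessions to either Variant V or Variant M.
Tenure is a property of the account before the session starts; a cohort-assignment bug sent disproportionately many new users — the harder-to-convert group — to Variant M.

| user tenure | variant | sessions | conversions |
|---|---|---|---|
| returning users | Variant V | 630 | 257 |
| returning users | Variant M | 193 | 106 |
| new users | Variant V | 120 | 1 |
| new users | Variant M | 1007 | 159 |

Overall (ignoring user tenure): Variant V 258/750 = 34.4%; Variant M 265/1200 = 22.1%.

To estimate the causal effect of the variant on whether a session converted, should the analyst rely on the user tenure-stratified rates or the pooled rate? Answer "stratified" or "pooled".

Nothing the variant does changes user tenure; the imbalance is an allocation artefact. With user tenure also predicting the outcome, the pooled figure is confounded, and the within-stratum comparison is the causal one.
Within each level — returning users: 40.8% vs 54.9%; new users: 0.8% vs 15.8% — Variant M is higher every time.

stratified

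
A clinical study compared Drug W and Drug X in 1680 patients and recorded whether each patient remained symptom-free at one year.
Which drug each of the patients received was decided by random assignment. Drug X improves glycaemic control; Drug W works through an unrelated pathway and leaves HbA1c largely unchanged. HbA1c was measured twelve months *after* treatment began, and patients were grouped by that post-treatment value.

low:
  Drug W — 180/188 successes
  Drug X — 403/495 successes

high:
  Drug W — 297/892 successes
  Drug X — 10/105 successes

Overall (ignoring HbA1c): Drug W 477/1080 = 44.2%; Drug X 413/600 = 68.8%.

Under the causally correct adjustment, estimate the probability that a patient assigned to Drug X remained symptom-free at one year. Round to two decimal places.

0.69

HbA1c here is a post-treatment variable shaped by the drug; conditioning on it would introduce bias rather than remove it. The overall comparison is the causal one.
So P(outcome | do(Drug X)) is just the pooled rate for Drug X: 413/600 = 0.688.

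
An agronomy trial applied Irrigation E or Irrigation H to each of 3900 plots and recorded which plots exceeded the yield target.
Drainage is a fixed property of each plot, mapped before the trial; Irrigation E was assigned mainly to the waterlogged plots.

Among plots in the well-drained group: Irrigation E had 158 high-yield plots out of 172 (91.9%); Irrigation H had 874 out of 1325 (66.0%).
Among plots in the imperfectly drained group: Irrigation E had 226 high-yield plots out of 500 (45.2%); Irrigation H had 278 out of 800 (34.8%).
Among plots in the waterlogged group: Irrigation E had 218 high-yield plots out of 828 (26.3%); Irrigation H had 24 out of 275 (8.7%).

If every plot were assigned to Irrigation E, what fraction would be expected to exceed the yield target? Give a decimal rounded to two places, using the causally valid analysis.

Within every field drainage level Irrigation E has the higher rate, yet pooled Irrigation H does — Simpson's reversal.
Since field drainage is a pre-existing factor (not a product of the irrigation) and it affects the outcome on its own, it is a confounder. The stratified rates, not the pooled rate, identify the causal effect.
Standardising Irrigation E to the population field drainage mix: 0.384·158/172 + 0.333·226/500 + 0.283·218/828 = 0.578.

0.58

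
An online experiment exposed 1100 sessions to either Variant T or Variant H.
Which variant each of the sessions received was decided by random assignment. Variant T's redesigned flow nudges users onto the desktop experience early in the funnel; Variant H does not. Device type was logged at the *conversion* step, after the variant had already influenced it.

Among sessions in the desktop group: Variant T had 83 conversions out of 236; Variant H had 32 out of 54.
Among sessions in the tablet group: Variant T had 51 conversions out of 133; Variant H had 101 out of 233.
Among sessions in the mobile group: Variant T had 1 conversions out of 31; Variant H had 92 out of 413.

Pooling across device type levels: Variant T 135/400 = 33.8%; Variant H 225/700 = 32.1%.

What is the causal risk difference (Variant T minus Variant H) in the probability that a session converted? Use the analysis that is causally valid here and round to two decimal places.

+0.02

The stratified and pooled comparisons disagree (Variant H wins within each device type; Variant T wins overall), so the answer turns on the causal role of device type.
The distribution of device type is itself part of what the variant does — it is an intermediate outcome. Holding it fixed would remove that part of the effect; the total effect is the pooled difference.
The causal difference is the pooled difference: 0.338 − 0.321 = +0.016.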